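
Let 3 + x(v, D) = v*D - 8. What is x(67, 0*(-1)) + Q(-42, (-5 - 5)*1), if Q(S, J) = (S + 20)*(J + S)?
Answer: 1133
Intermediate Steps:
Q(S, J) = (20 + S)*(J + S)
x(v, D) = -11 + D*v (x(v, D) = -3 + (v*D - 8) = -3 + (D*v - 8) = -3 + (-8 + D*v) = -11 + D*v)
x(67, 0*(-1)) + Q(-42, (-5 - 5)*1) = (-11 + (0*(-1))*67) + ((-42)² + 20*((-5 - 5)*1) + 20*(-42) + ((-5 - 5)*1)*(-42)) = (-11 + 0*67) + (1764 + 20*(-10*1) - 840 - 10*1*(-42)) = (-11 + 0) + (1764 + 20*(-10) - 840 - 10*(-42)) = -11 + (1764 - 200 - 840 + 420) = -11 + 1144 = 1133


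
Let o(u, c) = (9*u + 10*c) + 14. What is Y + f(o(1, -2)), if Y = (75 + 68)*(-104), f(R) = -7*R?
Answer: -14893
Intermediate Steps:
o(u, c) = 14 + 9*u + 10*c
Y = -14872 (Y = 143*(-104) = -14872)
Y + f(o(1, -2)) = -14872 - 7*(14 + 9*1 + 10*(-2)) = -14872 - 7*(14 + 9 - 20) = -14872 - 7*3 = -14872 - 21 = -14893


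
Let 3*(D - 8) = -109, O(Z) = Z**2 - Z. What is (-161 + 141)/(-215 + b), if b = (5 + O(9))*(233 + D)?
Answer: -60/46633 ≈ -0.0012866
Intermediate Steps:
D = -85/3 (D = 8 + (1/3)*(-109) = 8 - 109/3 = -85/3 ≈ -28.333)
b = 47278/3 (b = (5 + 9*(-1 + 9))*(233 - 85/3) = (5 + 9*8)*(614/3) = (5 + 72)*(614/3) = 77*(614/3) = 47278/3 ≈ 15759.)
(-161 + 141)/(-215 + b) = (-161 + 141)/(-215 + 47278/3) = -20/46633/3 = -20*3/46633 = -60/46633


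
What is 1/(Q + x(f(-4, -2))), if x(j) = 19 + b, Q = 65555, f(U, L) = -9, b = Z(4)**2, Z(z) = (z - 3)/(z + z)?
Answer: 64/4196737 ≈ 1.5250e-5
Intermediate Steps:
Z(z) = (-3 + z)/(2*z) (Z(z) = (-3 + z)/((2*z)) = (-3 + z)*(1/(2*z)) = (-3 + z)/(2*z))
b = 1/64 (b = ((1/2)*(-3 + 4)/4)**2 = ((1/2)*(1/4)*1)**2 = (1/8)**2 = 1/64 ≈ 0.015625)
x(j) = 1217/64 (x(j) = 19 + 1/64 = 1217/64)
1/(Q + x(f(-4, -2))) = 1/(65555 + 1217/64) = 1/(4196737/64) = 64/4196737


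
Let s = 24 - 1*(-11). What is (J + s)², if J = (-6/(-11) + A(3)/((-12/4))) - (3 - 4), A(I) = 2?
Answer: 1401856/1089 ≈ 1287.3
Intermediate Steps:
J = 29/33 (J = (-6/(-11) + 2/((-12/4))) - (3 - 4) = (-6*(-1/11) + 2/((-12*¼))) - 1*(-1) = (6/11 + 2/(-3)) + 1 = (6/11 + 2*(-⅓)) + 1 = (6/11 - ⅔) + 1 = -4/33 + 1 = 29/33 ≈ 0.87879)
s = 35 (s = 24 + 11 = 35)
(J + s)² = (29/33 + 35)² = (1184/33)² = 1401856/1089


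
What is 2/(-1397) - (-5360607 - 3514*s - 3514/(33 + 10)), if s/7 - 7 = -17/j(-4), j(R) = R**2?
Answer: 2646362713307/480568 ≈ 5.5067e+6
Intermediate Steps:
s = 665/16 (s = 49 + 7*(-17/((-4)**2)) = 49 + 7*(-17/16) = 49 - 119/16 = 665/16 ≈ 41.563)
2/(-1397) - (-5360607 - 3514*s - 3514/(33 + 10)) = 2/(-1397) - (-44053261/8 - 3514/(33 + 10)) = 2*(-1/1397) - 1757/(1/(-3051 + (665/16 + 1/43)*(-2))) = -2/1397 - 1757/(1/(-3051 + (665/16 + 1/43)*(-2))) = -2/1397 - 1757/(1/(-3051 + (28611/688)*(-2))) = -2/1397 - 1757/(1/(-3051 - 28611/344)) = -2/1397 - 1757/(1/(-1078155/344)) = -2/1397 - 1757/(-344/1078155) = -2/1397 - 1757*(-1078155/344) = -2/1397 + 1894318335/344 = 2646362713307/480568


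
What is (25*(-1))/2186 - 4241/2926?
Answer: -2335994/1599059 ≈ -1.4609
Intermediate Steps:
(25*(-1))/2186 - 4241/2926 = -25*1/2186 - 4241*1/2926 = -25/2186 - 4241/2926 = -2335994/1599059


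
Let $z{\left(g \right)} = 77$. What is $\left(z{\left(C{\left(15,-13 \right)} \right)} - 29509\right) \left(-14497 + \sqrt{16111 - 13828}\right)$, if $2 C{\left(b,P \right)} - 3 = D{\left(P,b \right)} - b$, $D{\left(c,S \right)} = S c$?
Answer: $426675704 - 29432 \sqrt{2283} \approx 4.2527 \cdot 10^{8}$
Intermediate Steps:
$C{\left(b,P \right)} = \frac{3}{2} - \frac{b}{2} + \frac{P b}{2}$ ($C{\left(b,P \right)} = \frac{3}{2} + \frac{b P - b}{2} = \frac{3}{2} + \frac{P b - b}{2} = \frac{3}{2} + \frac{- b + P b}{2} = \frac{3}{2} + \left(- \frac{b}{2} + \frac{P b}{2}\right) = \frac{3}{2} - \frac{b}{2} + \frac{P b}{2}$)
$\left(z{\left(C{\left(15,-13 \right)} \right)} - 29509\right) \left(-14497 + \sqrt{16111 - 13828}\right) = \left(77 - 29509\right) \left(-14497 + \sqrt{16111 - 13828}\right) = - 29432 \left(-14497 + \sqrt{2283}\right) = 426675704 - 29432 \sqrt{2283}$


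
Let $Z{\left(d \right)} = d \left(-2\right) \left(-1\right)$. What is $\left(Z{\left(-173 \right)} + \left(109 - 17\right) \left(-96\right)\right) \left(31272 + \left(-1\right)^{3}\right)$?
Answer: $-287005238$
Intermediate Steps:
$Z{\left(d \right)} = 2 d$ ($Z{\left(d \right)} = - 2 d \left(-1\right) = 2 d$)
$\left(Z{\left(-173 \right)} + \left(109 - 17\right) \left(-96\right)\right) \left(31272 + \left(-1\right)^{3}\right) = \left(2 \left(-173\right) + \left(109 - 17\right) \left(-96\right)\right) \left(31272 + \left(-1\right)^{3}\right) = \left(-346 + 92 \left(-96\right)\right) \left(31272 - 1\right) = \left(-346 - 8832\right) 31271 = \left(-9178\right) 31271 = -287005238$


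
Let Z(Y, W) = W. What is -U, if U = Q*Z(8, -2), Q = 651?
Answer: 1302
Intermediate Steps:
U = -1302 (U = 651*(-2) = -1302)
-U = -1*(-1302) = 1302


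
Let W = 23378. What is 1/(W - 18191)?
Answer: 1/5187 ≈ 0.00019279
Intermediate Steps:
1/(W - 18191) = 1/(23378 - 18191) = 1/5187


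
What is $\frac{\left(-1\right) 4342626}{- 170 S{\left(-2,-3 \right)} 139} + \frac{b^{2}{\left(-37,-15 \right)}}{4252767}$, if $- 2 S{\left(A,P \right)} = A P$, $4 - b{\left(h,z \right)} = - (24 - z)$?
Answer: $- \frac{3078007578422}{50246442105} \approx -61.258$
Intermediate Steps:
$b{\left(h,z \right)} = 28 - z$ ($b{\left(h,z \right)} = 4 - - (24 - z) = 4 - \left(-24 + z\right) = 28 - z$)
$S{\left(A,P \right)} = - \frac{A P}{2}$
$\frac{\left(-1\right) 4342626}{- 170 S{\left(-2,-3 \right)} 139} + \frac{b^{2}{\left(-37,-15 \right)}}{4252767} = \frac{\left(-1\right) 4342626}{- 170 \left(\left(- \frac{1}{2}\right) \left(-2\right) \left(-3\right)\right) 139} + \frac{\left(28 - -15\right)^{2}}{4252767} = - \frac{4342626}{\left(-170\right) \left(-3\right) 139} + \left(28 + 15\right)^{2} \cdot \frac{1}{4252767} = - \frac{4342626}{510 \cdot 139} + 43^{2} \cdot \frac{1}{4252767} = - \frac{4342626}{70890} + 1849 \cdot \frac{1}{4252767} = \left(-4342626\right) \frac{1}{70890} + \frac{1849}{4252767} = - \frac{723771}{11815} + \frac{1849}{4252767} = - \frac{3078007578422}{50246442105}$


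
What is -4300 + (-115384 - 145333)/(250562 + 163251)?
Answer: -1779656617/413813 ≈ -4300.6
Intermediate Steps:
-4300 + (-115384 - 145333)/(250562 + 163251) = -4300 - 260717/413813 = -1779656617/413813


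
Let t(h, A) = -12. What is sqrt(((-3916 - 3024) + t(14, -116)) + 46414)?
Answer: sqrt(39462) ≈ 198.65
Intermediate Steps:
sqrt(((-3916 - 3024) + t(14, -116)) + 46414) = sqrt(((-3916 - 3024) - 12) + 46414) = sqrt((-6940 - 12) + 46414) = sqrt(-6952 + 46414) = sqrt(39462)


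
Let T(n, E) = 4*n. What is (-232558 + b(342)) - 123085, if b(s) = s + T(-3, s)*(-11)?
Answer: -355169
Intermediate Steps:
b(s) = 132 + s (b(s) = s + (4*(-3))*(-11) = s - 12*(-11) = s + 132 = 132 + s)
(-232558 + b(342)) - 123085 = (-232558 + (132 + 342)) - 123085 = (-232558 + 474) - 123085 = -232084 - 123085 = -355169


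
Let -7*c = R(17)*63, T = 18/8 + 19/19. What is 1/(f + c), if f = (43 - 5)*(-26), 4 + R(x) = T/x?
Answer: -68/64853 ≈ -0.0010485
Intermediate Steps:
T = 13/4 (T = 18*(1/8) + 19*(1/19) = 9/4 + 1 = 13/4 ≈ 3.2500)
R(x) = -4 + 13/(4*x)
f = -988 (f = 38*(-26) = -988)
c = 2331/68 (c = -(-4 + (13/4)/17)*63/7 = -(-4 + (13/4)*(1/17))*63/7 = -(-4 + 13/68)*63/7 = -(-37)*63/68 = -1/7*(-16317/68) = 2331/68 ≈ 34.279)
1/(f + c) = 1/(-988 + 2331/68) = 1/(-64853/68) = -68/64853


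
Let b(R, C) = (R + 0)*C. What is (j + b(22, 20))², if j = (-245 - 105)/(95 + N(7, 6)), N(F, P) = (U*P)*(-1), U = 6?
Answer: 655872100/3481 ≈ 1.8841e+5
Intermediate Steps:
N(F, P) = -6*P (N(F, P) = (6*P)*(-1) = -6*P)
b(R, C) = C*R (b(R, C) = R*C = C*R)
j = -350/59 (j = (-245 - 105)/(95 - 6*6) = -350/(95 - 36) = -350/59 ≈ -5.9322)
(j + b(22, 20))² = (-350/59 + 20*22)² = (-350/59 + 440)² = (25610/59)² = 655872100/3481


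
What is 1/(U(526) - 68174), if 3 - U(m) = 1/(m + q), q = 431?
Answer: -957/65239648 ≈ -1.4669e-5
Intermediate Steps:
U(m) = 3 - 1/(431 + m) (U(m) = 3 - 1/(m + 431) = 3 - 1/(431 + m))
1/(U(526) - 68174) = 1/((1292 + 3*526)/(431 + 526) - 68174) = 1/((1292 + 1578)/957 - 68174) = 1/((1/957)*2870 - 68174) = 1/(2870/957 - 68174) = 1/(-65239648/957) = -957/65239648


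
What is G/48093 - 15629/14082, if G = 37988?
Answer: -24077609/75249514 ≈ -0.31997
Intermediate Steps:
G/48093 - 15629/14082 = 37988/48093 - 15629/14082 = -24077609/75249514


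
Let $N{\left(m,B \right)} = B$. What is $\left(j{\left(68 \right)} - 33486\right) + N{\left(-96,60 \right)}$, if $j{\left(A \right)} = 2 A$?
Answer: $-33290$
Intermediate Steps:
$\left(j{\left(68 \right)} - 33486\right) + N{\left(-96,60 \right)} = \left(2 \cdot 68 - 33486\right) + 60 = \left(136 - 33486\right) + 60 = -33350 + 60 = -33290$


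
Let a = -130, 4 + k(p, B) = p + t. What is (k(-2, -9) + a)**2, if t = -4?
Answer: 19600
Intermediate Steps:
k(p, B) = -8 + p (k(p, B) = -4 + (p - 4) = -4 + (-4 + p) = -8 + p)
(k(-2, -9) + a)**2 = ((-8 - 2) - 130)**2 = (-10 - 130)**2 = (-140)**2 = 19600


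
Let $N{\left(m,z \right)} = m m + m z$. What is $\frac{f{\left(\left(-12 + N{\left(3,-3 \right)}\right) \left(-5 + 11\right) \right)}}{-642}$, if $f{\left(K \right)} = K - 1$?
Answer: $\frac{73}{642} \approx 0.11371$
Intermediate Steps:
$N{\left(m,z \right)} = m^{2} + m z$
$f{\left(K \right)} = -1 + K$
$\frac{f{\left(\left(-12 + N{\left(3,-3 \right)}\right) \left(-5 + 11\right) \right)}}{-642} = \frac{-1 + \left(-12 + 3 \left(3 - 3\right)\right) \left(-5 + 11\right)}{-642} = \left(-1 + \left(-12 + 3 \cdot 0\right) 6\right) \left(- \frac{1}{642}\right) = \left(-1 + \left(-12 + 0\right) 6\right) \left(- \frac{1}{642}\right) = \left(-1 - 72\right) \left(- \frac{1}{642}\right) = \left(-73\right) \left(- \frac{1}{642}\right) = \frac{73}{642}$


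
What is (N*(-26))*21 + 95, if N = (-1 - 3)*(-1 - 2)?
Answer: -6457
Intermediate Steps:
N = 12 (N = -4*(-3) = 12)
(N*(-26))*21 + 95 = (12*(-26))*21 + 95 = -312*21 + 95 = -6552 + 95 = -6457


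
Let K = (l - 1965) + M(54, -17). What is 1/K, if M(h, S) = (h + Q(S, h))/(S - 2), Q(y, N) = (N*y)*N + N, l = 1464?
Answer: 19/39945 ≈ 0.00047565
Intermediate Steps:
Q(y, N) = N + y*N² (Q(y, N) = y*N² + N = N + y*N²)
M(h, S) = (h + h*(1 + S*h))/(-2 + S) (M(h, S) = (h + h*(1 + h*S))/(S - 2) = (h + h*(1 + S*h))/(-2 + S))
K = 39945/19 (K = (1464 - 1965) + 54*(2 - 17*54)/(-2 - 17) = -501 + 54*(2 - 918)/(-19) = -501 + 54*(-1/19)*(-916) = -501 + 49464/19 = 39945/19 ≈ 2102.4)
1/K = 1/(39945/19) = 19/39945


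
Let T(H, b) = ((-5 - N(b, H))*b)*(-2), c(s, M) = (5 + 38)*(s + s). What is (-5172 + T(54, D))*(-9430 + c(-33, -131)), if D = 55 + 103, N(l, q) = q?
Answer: -165274496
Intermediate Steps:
c(s, M) = 86*s (c(s, M) = 43*(2*s) = 86*s)
D = 158
T(H, b) = -2*b*(-5 - H) (T(H, b) = ((-5 - H)*b)*(-2) = (b*(-5 - H))*(-2) = -2*b*(-5 - H))
(-5172 + T(54, D))*(-9430 + c(-33, -131)) = (-5172 + 2*158*(5 + 54))*(-9430 + 86*(-33)) = (-5172 + 2*158*59)*(-9430 - 2838) = (-5172 + 18644)*(-12268) = 13472*(-12268) = -165274496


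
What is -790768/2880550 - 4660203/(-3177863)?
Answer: 5455497691433/4576996632325 ≈ 1.1919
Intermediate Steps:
-790768/2880550 - 4660203/(-3177863) = -790768*1/2880550 - 4660203*(-1/3177863) = -395384/1440275 + 4660203/3177863 = 5455497691433/4576996632325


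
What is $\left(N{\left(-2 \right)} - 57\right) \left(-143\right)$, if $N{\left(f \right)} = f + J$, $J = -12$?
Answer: $10153$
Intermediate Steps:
$N{\left(f \right)} = -12 + f$ ($N{\left(f \right)} = f - 12 = -12 + f$)
$\left(N{\left(-2 \right)} - 57\right) \left(-143\right) = \left(\left(-12 - 2\right) - 57\right) \left(-143\right) = \left(-14 - 57\right) \left(-143\right) = \left(-71\right) \left(-143\right) = 10153$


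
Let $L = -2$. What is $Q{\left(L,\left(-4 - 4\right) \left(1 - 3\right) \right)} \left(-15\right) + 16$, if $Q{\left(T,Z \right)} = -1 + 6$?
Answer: $-59$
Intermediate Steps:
$Q{\left(T,Z \right)} = 5$
$Q{\left(L,\left(-4 - 4\right) \left(1 - 3\right) \right)} \left(-15\right) + 16 = 5 \left(-15\right) + 16 = -75 + 16 = -59$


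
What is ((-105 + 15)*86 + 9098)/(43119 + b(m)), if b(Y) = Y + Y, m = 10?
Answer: 1358/43139 ≈ 0.031480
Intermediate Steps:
b(Y) = 2*Y
((-105 + 15)*86 + 9098)/(43119 + b(m)) = ((-105 + 15)*86 + 9098)/(43119 + 2*10) = (-90*86 + 9098)/(43119 + 20) = (-7740 + 9098)/43139 = 1358*(1/43139) = 1358/43139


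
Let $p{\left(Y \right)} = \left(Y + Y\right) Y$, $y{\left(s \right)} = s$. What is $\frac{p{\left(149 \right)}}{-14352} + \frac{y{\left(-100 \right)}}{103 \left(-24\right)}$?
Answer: $- \frac{2256803}{739128} \approx -3.0533$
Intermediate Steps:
$p{\left(Y \right)} = 2 Y^{2}$ ($p{\left(Y \right)} = 2 Y Y = 2 Y^{2}$)
$\frac{p{\left(149 \right)}}{-14352} + \frac{y{\left(-100 \right)}}{103 \left(-24\right)} = \frac{2 \cdot 149^{2}}{-14352} - \frac{100}{103 \left(-24\right)} = 2 \cdot 22201 \left(- \frac{1}{14352}\right) - \frac{100}{-2472} = 44402 \left(- \frac{1}{14352}\right) - - \frac{25}{618} = - \frac{22201}{7176} + \frac{25}{618} = - \frac{2256803}{739128}$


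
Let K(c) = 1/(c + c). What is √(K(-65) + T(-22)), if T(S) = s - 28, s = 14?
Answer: I*√236730/130 ≈ 3.7427*I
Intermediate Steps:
K(c) = 1/(2*c)
T(S) = -14 (T(S) = 14 - 28 = -14)
√(K(-65) + T(-22)) = √((½)/(-65) - 14) = √((½)*(-1/65) - 14) = √(-1/130 - 14) = √(-1821/130) = I*√236730/130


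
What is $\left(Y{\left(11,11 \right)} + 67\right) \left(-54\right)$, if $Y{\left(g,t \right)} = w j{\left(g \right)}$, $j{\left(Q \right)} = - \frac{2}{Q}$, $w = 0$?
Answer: $-3618$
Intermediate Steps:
$Y{\left(g,t \right)} = 0$ ($Y{\left(g,t \right)} = 0 \left(- \frac{2}{g}\right) = 0$)
$\left(Y{\left(11,11 \right)} + 67\right) \left(-54\right) = \left(0 + 67\right) \left(-54\right) = 67 \left(-54\right) = -3618$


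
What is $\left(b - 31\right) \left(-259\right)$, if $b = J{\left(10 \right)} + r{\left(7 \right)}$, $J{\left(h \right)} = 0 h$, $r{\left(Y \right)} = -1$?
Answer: $8288$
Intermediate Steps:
$J{\left(h \right)} = 0$
$b = -1$ ($b = 0 - 1 = -1$)
$\left(b - 31\right) \left(-259\right) = \left(-1 - 31\right) \left(-259\right) = \left(-32\right) \left(-259\right) = 8288$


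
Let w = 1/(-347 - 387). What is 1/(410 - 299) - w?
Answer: 845/81474 ≈ 0.010371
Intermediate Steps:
w = -1/734 (w = 1/(-734) = -1/734 ≈ -0.0013624)
1/(410 - 299) - w = 1/(410 - 299) - 1*(-1/734) = 1/111 + 1/734 = 845/81474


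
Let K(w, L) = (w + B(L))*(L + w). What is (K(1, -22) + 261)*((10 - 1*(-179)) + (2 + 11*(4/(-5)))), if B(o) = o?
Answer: 639522/5 ≈ 1.2790e+5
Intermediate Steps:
K(w, L) = (L + w)² (K(w, L) = (w + L)*(L + w) = (L + w)*(L + w) = (L + w)²)
(K(1, -22) + 261)*((10 - 1*(-179)) + (2 + 11*(4/(-5)))) = (((-22)² + 1² + 2*(-22)*1) + 261)*((10 - 1*(-179)) + (2 + 11*(4/(-5)))) = ((484 + 1 - 44) + 261)*((10 + 179) + (2 + 11*(4*(-⅕)))) = (441 + 261)*(189 + (2 + 11*(-⅘))) = 702*(189 + (2 - 44/5)) = 702*(189 - 34/5) = 702*(911/5) = 639522/5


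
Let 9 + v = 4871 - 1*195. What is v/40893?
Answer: 4667/40893 ≈ 0.11413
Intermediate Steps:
v = 4667 (v = -9 + (4871 - 1*195) = -9 + (4871 - 195) = -9 + 4676 = 4667)
v/40893 = 4667/40893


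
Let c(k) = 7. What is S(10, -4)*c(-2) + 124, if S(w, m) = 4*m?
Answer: 12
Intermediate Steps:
S(10, -4)*c(-2) + 124 = (4*(-4))*7 + 124 = -16*7 + 124 = -112 + 124 = 12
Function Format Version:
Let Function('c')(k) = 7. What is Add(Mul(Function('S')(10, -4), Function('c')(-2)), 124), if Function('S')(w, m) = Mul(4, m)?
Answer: 12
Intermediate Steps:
Add(Mul(Function('S')(10, -4), Function('c')(-2)), 124) = Add(Mul(Mul(4, -4), 7), 124) = Add(Mul(-16, 7), 124) = Add(-112, 124) = 12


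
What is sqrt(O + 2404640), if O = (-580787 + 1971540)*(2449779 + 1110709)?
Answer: 126*sqrt(311902354) ≈ 2.2253e+6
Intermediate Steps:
O = 4951759367464 (O = 1390753*3560488 = 4951759367464)
sqrt(O + 2404640) = sqrt(4951759367464 + 2404640) = sqrt(4951761772104) = 126*sqrt(311902354)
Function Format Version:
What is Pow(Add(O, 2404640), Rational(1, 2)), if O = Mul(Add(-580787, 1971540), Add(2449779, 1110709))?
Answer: Mul(126, Pow(311902354, Rational(1, 2))) ≈ 2.2253e+6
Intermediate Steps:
O = 4951759367464 (O = Mul(1390753, 3560488) = 4951759367464)
Pow(Add(O, 2404640), Rational(1, 2)) = Pow(Add(4951759367464, 2404640), Rational(1, 2)) = Pow(4951761772104, Rational(1, 2)) = Mul(126, Pow(311902354, Rational(1, 2)))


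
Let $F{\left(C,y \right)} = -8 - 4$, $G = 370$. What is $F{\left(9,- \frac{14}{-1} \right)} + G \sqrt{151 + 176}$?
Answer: $-12 + 370 \sqrt{327} \approx 6678.8$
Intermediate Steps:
$F{\left(C,y \right)} = -12$
$F{\left(9,- \frac{14}{-1} \right)} + G \sqrt{151 + 176} = -12 + 370 \sqrt{151 + 176} = -12 + 370 \sqrt{327}$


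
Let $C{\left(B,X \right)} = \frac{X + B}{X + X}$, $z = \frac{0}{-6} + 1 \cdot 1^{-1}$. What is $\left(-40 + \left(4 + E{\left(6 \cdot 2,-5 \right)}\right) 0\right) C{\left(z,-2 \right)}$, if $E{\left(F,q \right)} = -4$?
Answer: $-10$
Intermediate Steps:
$z = 1$ ($z = 0 \left(- \frac{1}{6}\right) + 1 \cdot 1 = 0 + 1 = 1$)
$C{\left(B,X \right)} = \frac{B + X}{2 X}$
$\left(-40 + \left(4 + E{\left(6 \cdot 2,-5 \right)}\right) 0\right) C{\left(z,-2 \right)} = \left(-40 + \left(4 - 4\right) 0\right) \frac{1 - 2}{2 \left(-2\right)} = \left(-40 + 0 \cdot 0\right) \frac{1}{2} \left(- \frac{1}{2}\right) \left(-1\right) = \left(-40 + 0\right) \frac{1}{4} = \left(-40\right) \frac{1}{4} = -10$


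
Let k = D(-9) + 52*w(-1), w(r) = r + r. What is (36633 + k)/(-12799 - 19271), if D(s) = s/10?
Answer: -365281/320700 ≈ -1.1390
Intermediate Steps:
D(s) = s/10 (D(s) = s*(⅒) = s/10)
w(r) = 2*r
k = -1049/10 (k = (⅒)*(-9) + 52*(2*(-1)) = -9/10 + 52*(-2) = -9/10 - 104 = -1049/10 ≈ -104.90)
(36633 + k)/(-12799 - 19271) = (36633 - 1049/10)/(-12799 - 19271) = (365281/10)/(-32070) = (365281/10)*(-1/32070) = -365281/320700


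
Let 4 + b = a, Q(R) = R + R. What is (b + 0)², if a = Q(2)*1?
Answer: 0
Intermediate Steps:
Q(R) = 2*R
a = 4 (a = (2*2)*1 = 4*1 = 4)
b = 0 (b = -4 + 4 = 0)
(b + 0)² = (0 + 0)² = 0² = 0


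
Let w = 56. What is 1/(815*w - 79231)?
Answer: -1/33591 ≈ -2.9770e-5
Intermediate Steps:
1/(815*w - 79231) = 1/(815*56 - 79231) = 1/(45640 - 79231) = 1/(-33591) = -1/33591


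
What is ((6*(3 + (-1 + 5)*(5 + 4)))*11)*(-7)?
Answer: -18018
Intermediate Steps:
((6*(3 + (-1 + 5)*(5 + 4)))*11)*(-7) = ((6*(3 + 4*9))*11)*(-7) = ((6*(3 + 36))*11)*(-7) = ((6*39)*11)*(-7) = (234*11)*(-7) = 2574*(-7) = -18018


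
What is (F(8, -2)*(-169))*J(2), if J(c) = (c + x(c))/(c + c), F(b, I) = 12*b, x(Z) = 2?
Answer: -16224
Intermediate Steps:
J(c) = (2 + c)/(2*c) (J(c) = (c + 2)/(c + c) = (2 + c)/((2*c)) = (2 + c)*(1/(2*c)) = (2 + c)/(2*c))
(F(8, -2)*(-169))*J(2) = ((12*8)*(-169))*((½)*(2 + 2)/2) = (96*(-169))*((½)*(½)*4) = -16224*1 = -16224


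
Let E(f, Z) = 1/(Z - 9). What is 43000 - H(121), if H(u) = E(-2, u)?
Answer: 4815999/112 ≈ 43000.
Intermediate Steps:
E(f, Z) = 1/(-9 + Z)
H(u) = 1/(-9 + u)
43000 - H(121) = 43000 - 1/(-9 + 121) = 43000 - 1/112 = 4815999/112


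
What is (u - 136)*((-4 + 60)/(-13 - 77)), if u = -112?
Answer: 6944/45 ≈ 154.31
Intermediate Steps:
(u - 136)*((-4 + 60)/(-13 - 77)) = (-112 - 136)*((-4 + 60)/(-13 - 77)) = -13888/(-90) = -13888*(-1)/90 = -248*(-28/45) = 6944/45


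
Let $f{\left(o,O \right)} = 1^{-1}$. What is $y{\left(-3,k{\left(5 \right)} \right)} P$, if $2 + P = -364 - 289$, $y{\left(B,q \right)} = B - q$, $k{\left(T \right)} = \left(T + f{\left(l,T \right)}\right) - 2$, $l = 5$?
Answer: $4585$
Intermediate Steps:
$f{\left(o,O \right)} = 1$
$k{\left(T \right)} = -1 + T$ ($k{\left(T \right)} = \left(T + 1\right) - 2 = \left(1 + T\right) - 2 = -1 + T$)
$P = -655$ ($P = -2 - 653 = -655$)
$y{\left(-3,k{\left(5 \right)} \right)} P = \left(-3 - \left(-1 + 5\right)\right) \left(-655\right) = \left(-3 - 4\right) \left(-655\right) = \left(-7\right) \left(-655\right) = 4585$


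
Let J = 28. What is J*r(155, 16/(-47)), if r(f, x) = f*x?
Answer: -69440/47 ≈ -1477.4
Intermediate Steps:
J*r(155, 16/(-47)) = 28*(155*(16/(-47))) = 28*(155*(16*(-1/47))) = 28*(155*(-16/47)) = 28*(-2480/47) = -69440/47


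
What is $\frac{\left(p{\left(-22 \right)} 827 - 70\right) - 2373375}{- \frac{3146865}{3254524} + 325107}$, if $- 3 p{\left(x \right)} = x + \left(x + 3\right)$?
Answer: $- \frac{23062950000272}{3174196161609} \approx -7.2658$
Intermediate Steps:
$p{\left(x \right)} = -1 - \frac{2 x}{3}$ ($p{\left(x \right)} = - \frac{x + \left(x + 3\right)}{3} = - \frac{x + \left(3 + x\right)}{3} = - \frac{3 + 2 x}{3} = -1 - \frac{2 x}{3}$)
$\frac{\left(p{\left(-22 \right)} 827 - 70\right) - 2373375}{- \frac{3146865}{3254524} + 325107} = \frac{\left(\left(-1 - - \frac{44}{3}\right) 827 - 70\right) - 2373375}{- \frac{3146865}{3254524} + 325107} = \frac{\left(\left(-1 + \frac{44}{3}\right) 827 - 70\right) - 2373375}{\left(-3146865\right) \frac{1}{3254524} + 325107} = \frac{\left(\frac{41}{3} \cdot 827 - 70\right) - 2373375}{- \frac{3146865}{3254524} + 325107} = \frac{\left(\frac{33907}{3} - 70\right) - 2373375}{\frac{1058065387203}{3254524}} = \left(\frac{33697}{3} - 2373375\right) \frac{3254524}{1058065387203} = \left(- \frac{7086428}{3}\right) \frac{3254524}{1058065387203} = - \frac{23062950000272}{3174196161609}$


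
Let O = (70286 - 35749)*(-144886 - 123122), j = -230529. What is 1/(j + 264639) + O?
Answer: -315728719216559/34110 ≈ -9.2562e+9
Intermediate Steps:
O = -9256192296 (O = 34537*(-268008) = -9256192296)
1/(j + 264639) + O = 1/(-230529 + 264639) - 9256192296 = 1/34110 - 9256192296 = -315728719216559/34110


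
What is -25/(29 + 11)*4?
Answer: -5/2 ≈ -2.5000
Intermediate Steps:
-25/(29 + 11)*4 = -25/40*4 = -25*1/40*4 = -5/8*4 = -5/2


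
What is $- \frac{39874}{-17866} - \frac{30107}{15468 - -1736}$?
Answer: $\frac{17217}{35732} \approx 0.48184$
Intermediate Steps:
$- \frac{39874}{-17866} - \frac{30107}{15468 - -1736} = \left(-39874\right) \left(- \frac{1}{17866}\right) - \frac{30107}{15468 + 1736} = \frac{19937}{8933} - \frac{30107}{17204} = \frac{19937}{8933} - \frac{7}{4} = \frac{17217}{35732}$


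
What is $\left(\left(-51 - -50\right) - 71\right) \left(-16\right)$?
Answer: $1152$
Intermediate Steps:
$\left(\left(-51 - -50\right) - 71\right) \left(-16\right) = \left(\left(-51 + 50\right) - 71\right) \left(-16\right) = \left(-1 - 71\right) \left(-16\right) = \left(-72\right) \left(-16\right) = 1152$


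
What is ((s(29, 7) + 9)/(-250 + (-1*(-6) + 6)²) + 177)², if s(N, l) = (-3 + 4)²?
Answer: 87909376/2809 ≈ 31296.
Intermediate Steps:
s(N, l) = 1 (s(N, l) = 1² = 1)
((s(29, 7) + 9)/(-250 + (-1*(-6) + 6)²) + 177)² = ((1 + 9)/(-250 + (-1*(-6) + 6)²) + 177)² = (10/(-250 + (6 + 6)²) + 177)² = (10/(-250 + 12²) + 177)² = (10/(-250 + 144) + 177)² = (10/(-106) + 177)² = (10*(-1/106) + 177)² = (-5/53 + 177)² = (9376/53)² = 87909376/2809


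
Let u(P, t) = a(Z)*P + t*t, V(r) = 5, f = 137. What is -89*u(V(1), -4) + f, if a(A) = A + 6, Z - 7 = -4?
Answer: -5292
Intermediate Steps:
Z = 3 (Z = 7 - 4 = 3)
a(A) = 6 + A
u(P, t) = t² + 9*P (u(P, t) = (6 + 3)*P + t*t = 9*P + t² = t² + 9*P)
-89*u(V(1), -4) + f = -89*((-4)² + 9*5) + 137 = -89*(16 + 45) + 137 = -89*61 + 137 = -5429 + 137 = -5292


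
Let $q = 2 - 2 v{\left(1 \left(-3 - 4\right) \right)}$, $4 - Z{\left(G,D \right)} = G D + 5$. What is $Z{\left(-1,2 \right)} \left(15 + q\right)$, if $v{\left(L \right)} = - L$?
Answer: $3$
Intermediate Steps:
$Z{\left(G,D \right)} = -1 - D G$ ($Z{\left(G,D \right)} = 4 - \left(G D + 5\right) = 4 - \left(D G + 5\right) = 4 - \left(5 + D G\right) = -1 - D G$)
$q = -12$ ($q = 2 - 2 \left(- 1 \left(-3 - 4\right)\right) = 2 - 2 \left(- 1 \left(-7\right)\right) = 2 - 2 \left(\left(-1\right) \left(-7\right)\right) = 2 - 14 = -12$)
$Z{\left(-1,2 \right)} \left(15 + q\right) = \left(-1 - 2 \left(-1\right)\right) \left(15 - 12\right) = \left(-1 + 2\right) 3 = 1 \cdot 3 = 3$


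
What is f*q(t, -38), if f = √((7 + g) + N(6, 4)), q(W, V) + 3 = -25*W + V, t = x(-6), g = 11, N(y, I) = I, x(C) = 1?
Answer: -66*√22 ≈ -309.57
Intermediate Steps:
t = 1
q(W, V) = -3 + V - 25*W (q(W, V) = -3 + (-25*W + V) = -3 + (V - 25*W) = -3 + V - 25*W)
f = √22 (f = √((7 + 11) + 4) = √(18 + 4) = √22 ≈ 4.6904)
f*q(t, -38) = √22*(-3 - 38 - 25*1) = √22*(-3 - 38 - 25) = √22*(-66) = -66*√22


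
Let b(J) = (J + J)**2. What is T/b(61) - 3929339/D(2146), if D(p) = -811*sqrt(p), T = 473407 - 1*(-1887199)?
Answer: 1180303/7442 + 3929339*sqrt(2146)/1740406 ≈ 263.19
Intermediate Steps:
T = 2360606 (T = 473407 + 1887199 = 2360606)
b(J) = 4*J**2 (b(J) = (2*J)**2 = 4*J**2)
T/b(61) - 3929339/D(2146) = 2360606/((4*61**2)) - 3929339*(-sqrt(2146)/1740406) = 2360606/((4*3721)) - (-3929339)*sqrt(2146)/1740406 = 2360606/14884 + 3929339*sqrt(2146)/1740406 = 2360606*(1/14884) + 3929339*sqrt(2146)/1740406 = 1180303/7442 + 3929339*sqrt(2146)/1740406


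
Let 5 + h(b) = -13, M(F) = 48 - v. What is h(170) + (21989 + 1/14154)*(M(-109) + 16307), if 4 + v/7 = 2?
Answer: 5094561378511/14154 ≈ 3.5994e+8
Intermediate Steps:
v = -14 (v = -28 + 7*2 = -28 + 14 = -14)
M(F) = 62 (M(F) = 48 - 1*(-14) = 48 + 14 = 62)
h(b) = -18 (h(b) = -5 - 13 = -18)
h(170) + (21989 + 1/14154)*(M(-109) + 16307) = -18 + (21989 + 1/14154)*(62 + 16307) = -18 + (21989 + 1/14154)*16369 = -18 + (311232307/14154)*16369 = -18 + 5094561633283/14154 = 5094561378511/14154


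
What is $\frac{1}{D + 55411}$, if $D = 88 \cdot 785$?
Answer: $\frac{1}{124491} \approx 8.0327 \cdot 10^{-6}$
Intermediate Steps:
$D = 69080$
$\frac{1}{D + 55411} = \frac{1}{69080 + 55411} = \frac{1}{124491}$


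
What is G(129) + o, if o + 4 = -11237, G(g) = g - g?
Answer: -11241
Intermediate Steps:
G(g) = 0
o = -11241 (o = -4 - 11237 = -11241)
G(129) + o = 0 - 11241 = -11241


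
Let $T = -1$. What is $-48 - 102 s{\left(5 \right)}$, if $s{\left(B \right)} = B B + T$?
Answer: $-2496$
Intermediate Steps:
$s{\left(B \right)} = -1 + B^{2}$ ($s{\left(B \right)} = B B - 1 = B^{2} - 1 = -1 + B^{2}$)
$-48 - 102 s{\left(5 \right)} = -48 - 102 \left(-1 + 5^{2}\right) = -48 - 102 \left(-1 + 25\right) = -48 - 2448 = -2496$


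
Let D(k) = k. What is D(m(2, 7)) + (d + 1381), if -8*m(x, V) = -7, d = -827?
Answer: 4439/8 ≈ 554.88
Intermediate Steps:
m(x, V) = 7/8 (m(x, V) = -⅛*(-7) = 7/8)
D(m(2, 7)) + (d + 1381) = 7/8 + (-827 + 1381) = 7/8 + 554 = 4439/8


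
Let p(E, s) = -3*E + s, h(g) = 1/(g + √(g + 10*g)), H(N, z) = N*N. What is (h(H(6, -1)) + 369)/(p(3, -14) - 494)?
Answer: -9226/12925 + √11/77550 ≈ -0.71377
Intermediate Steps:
H(N, z) = N²
h(g) = 1/(g + √11*√g) (h(g) = 1/(g + √(11*g)) = 1/(g + √11*√g))
p(E, s) = s - 3*E
(h(H(6, -1)) + 369)/(p(3, -14) - 494) = (1/(6² + √11*√(6²)) + 369)/((-14 - 3*3) - 494) = (1/(36 + √11*√36) + 369)/((-14 - 9) - 494) = (1/(36 + √11*6) + 369)/(-23 - 494) = (1/(36 + 6*√11) + 369)/(-517) = (369 + 1/(36 + 6*√11))*(-1/517) = -369/517 - 1/(517*(36 + 6*√11))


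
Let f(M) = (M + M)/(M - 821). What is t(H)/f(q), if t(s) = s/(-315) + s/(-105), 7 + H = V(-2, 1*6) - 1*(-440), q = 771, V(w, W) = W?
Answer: 8780/48573 ≈ 0.18076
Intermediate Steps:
f(M) = 2*M/(-821 + M) (f(M) = (2*M)/(-821 + M) = 2*M/(-821 + M))
H = 439 (H = -7 + (1*6 - 1*(-440)) = -7 + (6 + 440) = -7 + 446 = 439)
t(s) = -4*s/315 (t(s) = s*(-1/315) + s*(-1/105) = -s/315 - s/105 = -4*s/315)
t(H)/f(q) = (-4/315*439)/((2*771/(-821 + 771))) = -1756/(315*(2*771/(-50))) = -1756/(315*(2*771*(-1/50))) = -1756/(315*(-771/25)) = -1756/315*(-25/771) = 8780/48573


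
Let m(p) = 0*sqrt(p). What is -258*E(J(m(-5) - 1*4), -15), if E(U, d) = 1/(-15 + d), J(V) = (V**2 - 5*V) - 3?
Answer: 43/5 ≈ 8.6000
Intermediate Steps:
m(p) = 0
J(V) = -3 + V**2 - 5*V
-258*E(J(m(-5) - 1*4), -15) = -258/(-15 - 15) = -258/(-30) = -258*(-1/30) = 43/5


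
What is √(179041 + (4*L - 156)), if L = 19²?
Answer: √180329 ≈ 424.65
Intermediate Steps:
L = 361
√(179041 + (4*L - 156)) = √(179041 + (4*361 - 156)) = √(179041 + (1444 - 156)) = √(179041 + 1288) = √180329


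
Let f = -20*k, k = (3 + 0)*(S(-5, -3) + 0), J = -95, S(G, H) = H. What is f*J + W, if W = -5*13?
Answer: -17165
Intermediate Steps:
W = -65
k = -9 (k = (3 + 0)*(-3 + 0) = 3*(-3) = -9)
f = 180 (f = -20*(-9) = 180)
f*J + W = 180*(-95) - 65 = -17100 - 65 = -17165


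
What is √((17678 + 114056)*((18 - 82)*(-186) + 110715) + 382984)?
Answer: √16153474330 ≈ 1.2710e+5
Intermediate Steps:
√((17678 + 114056)*((18 - 82)*(-186) + 110715) + 382984) = √(131734*(-64*(-186) + 110715) + 382984) = √(131734*(11904 + 110715) + 382984) = √(131734*122619 + 382984) = √(16153091346 + 382984) = √16153474330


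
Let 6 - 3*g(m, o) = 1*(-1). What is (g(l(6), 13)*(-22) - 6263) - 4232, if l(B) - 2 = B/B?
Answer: -31639/3 ≈ -10546.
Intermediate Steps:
l(B) = 3 (l(B) = 2 + B/B = 2 + 1 = 3)
g(m, o) = 7/3 (g(m, o) = 2 - (-1)/3 = 2 - ⅓*(-1) = 2 + ⅓ = 7/3)
(g(l(6), 13)*(-22) - 6263) - 4232 = ((7/3)*(-22) - 6263) - 4232 = (-154/3 - 6263) - 4232 = -18943/3 - 4232 = -31639/3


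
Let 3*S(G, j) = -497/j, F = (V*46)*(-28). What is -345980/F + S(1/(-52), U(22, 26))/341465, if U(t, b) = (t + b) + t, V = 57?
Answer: 73837429343/15668121525 ≈ 4.7126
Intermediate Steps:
U(t, b) = b + 2*t (U(t, b) = (b + t) + t = b + 2*t)
F = -73416 (F = (57*46)*(-28) = 2622*(-28) = -73416)
S(G, j) = -497/(3*j) (S(G, j) = (-497/j)/3 = -497/(3*j))
-345980/F + S(1/(-52), U(22, 26))/341465 = -345980/(-73416) - 497/(3*(26 + 2*22))/341465 = -345980*(-1/73416) - 497/(3*(26 + 44))*(1/341465) = 86495/18354 - 497/3/70*(1/341465) = 86495/18354 - 497/3*1/70*(1/341465) = 86495/18354 - 71/30*1/341465 = 86495/18354 - 71/10243950 = 73837429343/15668121525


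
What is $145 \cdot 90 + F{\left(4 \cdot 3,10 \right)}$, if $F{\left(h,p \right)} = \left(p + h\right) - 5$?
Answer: $13067$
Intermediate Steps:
$F{\left(h,p \right)} = -5 + h + p$ ($F{\left(h,p \right)} = \left(h + p\right) - 5 = -5 + h + p$)
$145 \cdot 90 + F{\left(4 \cdot 3,10 \right)} = 145 \cdot 90 + \left(-5 + 4 \cdot 3 + 10\right) = 13050 + \left(-5 + 12 + 10\right) = 13050 + 17 = 13067$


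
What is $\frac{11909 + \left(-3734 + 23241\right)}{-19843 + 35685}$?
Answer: $\frac{15708}{7921} \approx 1.9831$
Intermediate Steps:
$\frac{11909 + \left(-3734 + 23241\right)}{-19843 + 35685} = \frac{11909 + 19507}{15842} = 31416 \cdot \frac{1}{15842} = \frac{15708}{7921}$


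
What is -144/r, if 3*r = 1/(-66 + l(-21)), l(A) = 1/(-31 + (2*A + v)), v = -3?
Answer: 541836/19 ≈ 28518.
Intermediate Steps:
l(A) = 1/(-34 + 2*A) (l(A) = 1/(-31 + (2*A - 3)) = 1/(-31 + (-3 + 2*A)) = 1/(-34 + 2*A))
r = -76/15051 (r = 1/(3*(-66 + 1/(2*(-17 - 21)))) = 1/(3*(-66 + (1/2)/(-38))) = 1/(3*(-66 + (1/2)*(-1/38))) = 1/(3*(-66 - 1/76)) = 1/(3*(-5017/76)) = (1/3)*(-76/5017) = -76/15051 ≈ -0.0050495)
-144/r = -144/(-76/15051) = -144*(-15051/76) = 541836/19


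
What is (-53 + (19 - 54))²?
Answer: 7744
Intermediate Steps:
(-53 + (19 - 54))² = (-53 - 35)² = (-88)² = 7744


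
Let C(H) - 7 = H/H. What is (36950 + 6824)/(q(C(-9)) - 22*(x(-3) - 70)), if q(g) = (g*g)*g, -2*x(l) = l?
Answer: 43774/2019 ≈ 21.681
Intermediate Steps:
C(H) = 8 (C(H) = 7 + H/H = 7 + 1 = 8)
x(l) = -l/2
q(g) = g³ (q(g) = g²*g = g³)
(36950 + 6824)/(q(C(-9)) - 22*(x(-3) - 70)) = (36950 + 6824)/(8³ - 22*(-½*(-3) - 70)) = 43774/(512 - 22*(3/2 - 70)) = 43774/(512 - 22*(-137/2)) = 43774/(512 + 1507) = 43774/2019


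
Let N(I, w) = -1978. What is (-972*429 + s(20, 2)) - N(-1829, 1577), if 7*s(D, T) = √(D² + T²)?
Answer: -415010 + 2*√101/7 ≈ -4.1501e+5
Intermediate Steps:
s(D, T) = √(D² + T²)/7
(-972*429 + s(20, 2)) - N(-1829, 1577) = (-972*429 + √(20² + 2²)/7) - 1*(-1978) = (-416988 + √(400 + 4)/7) + 1978 = (-416988 + √404/7) + 1978 = (-416988 + (2*√101)/7) + 1978 = (-416988 + 2*√101/7) + 1978 = -415010 + 2*√101/7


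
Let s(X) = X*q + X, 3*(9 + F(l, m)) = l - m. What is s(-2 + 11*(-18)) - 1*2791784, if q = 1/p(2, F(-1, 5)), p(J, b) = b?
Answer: -30711624/11 ≈ -2.7920e+6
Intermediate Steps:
F(l, m) = -9 - m/3 + l/3 (F(l, m) = -9 + (l - m)/3 = -9 + (-m/3 + l/3) = -9 - m/3 + l/3)
q = -1/11 (q = 1/(-9 - 1/3*5 + (1/3)*(-1)) = 1/(-9 - 5/3 - 1/3) = 1/(-11) = -1/11 ≈ -0.090909)
s(X) = 10*X/11 (s(X) = X*(-1/11) + X = -X/11 + X = 10*X/11)
s(-2 + 11*(-18)) - 1*2791784 = 10*(-2 + 11*(-18))/11 - 1*2791784 = 10*(-2 - 198)/11 - 2791784 = (10/11)*(-200) - 2791784 = -2000/11 - 2791784 = -30711624/11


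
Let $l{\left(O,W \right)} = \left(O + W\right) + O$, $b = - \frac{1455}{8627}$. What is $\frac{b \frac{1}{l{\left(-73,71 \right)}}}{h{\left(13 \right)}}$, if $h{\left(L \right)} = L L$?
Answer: $\frac{97}{7289815} \approx 1.3306 \cdot 10^{-5}$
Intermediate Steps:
$b = - \frac{1455}{8627}$ ($b = \left(-1455\right) \frac{1}{8627} = - \frac{1455}{8627} \approx -0.16866$)
$l{\left(O,W \right)} = W + 2 O$
$h{\left(L \right)} = L^{2}$
$\frac{b \frac{1}{l{\left(-73,71 \right)}}}{h{\left(13 \right)}} = \frac{\left(- \frac{1455}{8627}\right) \frac{1}{71 + 2 \left(-73\right)}}{13^{2}} = \frac{\left(- \frac{1455}{8627}\right) \frac{1}{71 - 146}}{169} = - \frac{1455}{8627 \left(-75\right)} \frac{1}{169} = \left(- \frac{1455}{8627}\right) \left(- \frac{1}{75}\right) \frac{1}{169} = \frac{97}{43135} \cdot \frac{1}{169} = \frac{97}{7289815}$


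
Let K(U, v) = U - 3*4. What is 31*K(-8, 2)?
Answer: -620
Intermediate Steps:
K(U, v) = -12 + U (K(U, v) = U - 12 = -12 + U)
31*K(-8, 2) = 31*(-12 - 8) = 31*(-20) = -620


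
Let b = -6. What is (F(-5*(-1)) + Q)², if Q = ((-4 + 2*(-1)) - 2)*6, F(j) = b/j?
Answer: 60516/25 ≈ 2420.6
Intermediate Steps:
F(j) = -6/j
Q = -48 (Q = ((-4 - 2) - 2)*6 = (-6 - 2)*6 = -8*6 = -48)
(F(-5*(-1)) + Q)² = (-6/((-5*(-1))) - 48)² = (-6/5 - 48)² = (-246/5)² = 60516/25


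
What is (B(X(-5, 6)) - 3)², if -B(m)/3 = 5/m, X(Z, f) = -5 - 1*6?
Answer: 324/121 ≈ 2.6777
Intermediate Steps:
X(Z, f) = -11 (X(Z, f) = -5 - 6 = -11)
B(m) = -15/m
(B(X(-5, 6)) - 3)² = (-15/(-11) - 3)² = (-15*(-1/11) - 3)² = (15/11 - 3)² = (-18/11)² = 324/121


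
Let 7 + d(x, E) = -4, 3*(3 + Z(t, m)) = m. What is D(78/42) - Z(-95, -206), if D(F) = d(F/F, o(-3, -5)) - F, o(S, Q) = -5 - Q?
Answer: 1235/21 ≈ 58.810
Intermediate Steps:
Z(t, m) = -3 + m/3
d(x, E) = -11 (d(x, E) = -7 - 4 = -11)
D(F) = -11 - F
D(78/42) - Z(-95, -206) = (-11 - 78/42) - (-3 + (⅓)*(-206)) = (-11 - 78/42) - (-3 - 206/3) = (-11 - 1*13/7) - 1*(-215/3) = (-11 - 13/7) + 215/3 = -90/7 + 215/3 = 1235/21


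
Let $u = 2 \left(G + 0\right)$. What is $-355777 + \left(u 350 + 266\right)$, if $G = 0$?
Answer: $-355511$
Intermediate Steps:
$u = 0$ ($u = 2 \left(0 + 0\right) = 2 \cdot 0 = 0$)
$-355777 + \left(u 350 + 266\right) = -355777 + \left(0 \cdot 350 + 266\right) = -355777 + \left(0 + 266\right) = -355777 + 266 = -355511$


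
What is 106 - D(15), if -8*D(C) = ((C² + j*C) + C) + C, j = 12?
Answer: 1283/8 ≈ 160.38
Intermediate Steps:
D(C) = -7*C/4 - C²/8 (D(C) = -(((C² + 12*C) + C) + C)/8 = -((C² + 13*C) + C)/8 = -(C² + 14*C)/8 = -7*C/4 - C²/8)
106 - D(15) = 106 - (-1)*15*(14 + 15)/8 = 106 - (-1)*15*29/8 = 106 - 1*(-435/8) = 106 + 435/8 = 1283/8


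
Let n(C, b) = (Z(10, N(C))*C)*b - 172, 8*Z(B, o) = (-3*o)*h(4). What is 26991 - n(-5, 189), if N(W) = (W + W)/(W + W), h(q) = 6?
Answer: 100147/4 ≈ 25037.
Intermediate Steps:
N(W) = 1 (N(W) = (2*W)/((2*W)) = (2*W)*(1/(2*W)) = 1)
Z(B, o) = -9*o/4 (Z(B, o) = (-3*o*6)/8 = (-18*o)/8 = -9*o/4)
n(C, b) = -172 - 9*C*b/4 (n(C, b) = ((-9/4*1)*C)*b - 172 = (-9*C/4)*b - 172 = -9*C*b/4 - 172 = -172 - 9*C*b/4)
26991 - n(-5, 189) = 26991 - (-172 - 9/4*(-5)*189) = 26991 - (-172 + 8505/4) = 26991 - 1*7817/4 = 26991 - 7817/4 = 100147/4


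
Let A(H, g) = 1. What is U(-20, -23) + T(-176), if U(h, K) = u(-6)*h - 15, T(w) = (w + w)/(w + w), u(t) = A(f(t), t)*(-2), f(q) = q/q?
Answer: 26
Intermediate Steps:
f(q) = 1
u(t) = -2 (u(t) = 1*(-2) = -2)
T(w) = 1 (T(w) = (2*w)/((2*w)) = (2*w)*(1/(2*w)) = 1)
U(h, K) = -15 - 2*h (U(h, K) = -2*h - 15 = -15 - 2*h)
U(-20, -23) + T(-176) = (-15 - 2*(-20)) + 1 = (-15 + 40) + 1 = 25 + 1 = 26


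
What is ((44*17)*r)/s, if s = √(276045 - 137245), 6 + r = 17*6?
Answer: 17952*√347/1735 ≈ 192.74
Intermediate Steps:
r = 96 (r = -6 + 17*6 = -6 + 102 = 96)
s = 20*√347 (s = √138800 = 20*√347 ≈ 372.56)
((44*17)*r)/s = ((44*17)*96)/((20*√347)) = (748*96)*(√347/6940) = 71808*(√347/6940) = 17952*√347/1735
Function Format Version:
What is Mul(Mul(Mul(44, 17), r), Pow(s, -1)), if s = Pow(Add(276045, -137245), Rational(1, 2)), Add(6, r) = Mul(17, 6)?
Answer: Mul(Rational(17952, 1735), Pow(347, Rational(1, 2))) ≈ 192.74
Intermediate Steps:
r = 96 (r = Add(-6, Mul(17, 6)) = Add(-6, 102) = 96)
s = Mul(20, Pow(347, Rational(1, 2))) (s = Pow(138800, Rational(1, 2)) = Mul(20, Pow(347, Rational(1, 2))) ≈ 372.56)
Mul(Mul(Mul(44, 17), r), Pow(s, -1)) = Mul(Mul(Mul(44, 17), 96), Pow(Mul(20, Pow(347, Rational(1, 2))), -1)) = Mul(Mul(748, 96), Mul(Rational(1, 6940), Pow(347, Rational(1, 2)))) = Mul(71808, Mul(Rational(1, 6940), Pow(347, Rational(1, 2)))) = Mul(Rational(17952, 1735), Pow(347, Rational(1, 2)))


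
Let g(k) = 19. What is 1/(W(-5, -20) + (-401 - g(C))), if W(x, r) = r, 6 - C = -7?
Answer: -1/440 ≈ -0.0022727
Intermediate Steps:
C = 13 (C = 6 - 1*(-7) = 6 + 7 = 13)
1/(W(-5, -20) + (-401 - g(C))) = 1/(-20 + (-401 - 1*19)) = 1/(-20 + (-401 - 19)) = 1/(-20 - 420) = 1/(-440) = -1/440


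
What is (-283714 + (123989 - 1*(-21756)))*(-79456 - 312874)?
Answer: 54129377770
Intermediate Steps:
(-283714 + (123989 - 1*(-21756)))*(-79456 - 312874) = (-283714 + (123989 + 21756))*(-392330) = (-283714 + 145745)*(-392330) = -137969*(-392330) = 54129377770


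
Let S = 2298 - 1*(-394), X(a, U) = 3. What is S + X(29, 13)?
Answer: 2695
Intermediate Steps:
S = 2692 (S = 2298 + 394 = 2692)
S + X(29, 13) = 2692 + 3 = 2695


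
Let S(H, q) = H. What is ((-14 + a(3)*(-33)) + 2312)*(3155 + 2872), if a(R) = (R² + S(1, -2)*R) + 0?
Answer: 11463354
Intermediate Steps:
a(R) = R + R² (a(R) = (R² + 1*R) + 0 = (R² + R) + 0 = (R + R²) + 0 = R + R²)
((-14 + a(3)*(-33)) + 2312)*(3155 + 2872) = ((-14 + (3*(1 + 3))*(-33)) + 2312)*(3155 + 2872) = ((-14 + (3*4)*(-33)) + 2312)*6027 = ((-14 + 12*(-33)) + 2312)*6027 = ((-14 - 396) + 2312)*6027 = (-410 + 2312)*6027 = 1902*6027 = 11463354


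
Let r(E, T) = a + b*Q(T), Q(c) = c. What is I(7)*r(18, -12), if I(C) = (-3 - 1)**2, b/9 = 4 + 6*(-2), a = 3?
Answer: 13872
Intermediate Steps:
b = -72 (b = 9*(4 + 6*(-2)) = 9*(4 - 12) = 9*(-8) = -72)
I(C) = 16 (I(C) = (-4)**2 = 16)
r(E, T) = 3 - 72*T
I(7)*r(18, -12) = 16*(3 - 72*(-12)) = 16*(3 + 864) = 16*867 = 13872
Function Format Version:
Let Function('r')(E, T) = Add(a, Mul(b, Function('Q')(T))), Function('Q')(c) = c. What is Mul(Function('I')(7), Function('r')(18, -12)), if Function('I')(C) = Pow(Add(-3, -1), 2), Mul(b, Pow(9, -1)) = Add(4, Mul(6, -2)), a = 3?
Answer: 13872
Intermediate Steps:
b = -72 (b = Mul(9, Add(4, Mul(6, -2))) = Mul(9, Add(4, -12)) = Mul(9, -8) = -72)
Function('I')(C) = 16 (Function('I')(C) = Pow(-4, 2) = 16)
Function('r')(E, T) = Add(3, Mul(-72, T))
Mul(Function('I')(7), Function('r')(18, -12)) = Mul(16, Add(3, Mul(-72, -12))) = Mul(16, Add(3, 864)) = Mul(16, 867) = 13872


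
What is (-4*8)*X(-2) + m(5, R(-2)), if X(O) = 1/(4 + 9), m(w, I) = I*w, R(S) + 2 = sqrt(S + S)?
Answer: -162/13 + 10*I ≈ -12.462 + 10.0*I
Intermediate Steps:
R(S) = -2 + sqrt(2)*sqrt(S) (R(S) = -2 + sqrt(S + S) = -2 + sqrt(2*S) = -2 + sqrt(2)*sqrt(S))
X(O) = 1/13
(-4*8)*X(-2) + m(5, R(-2)) = -4*8*(1/13) + (-2 + sqrt(2)*sqrt(-2))*5 = -32*1/13 + (-2 + sqrt(2)*(I*sqrt(2)))*5 = -32/13 + (-2 + 2*I)*5 = -32/13 + (-10 + 10*I) = -162/13 + 10*I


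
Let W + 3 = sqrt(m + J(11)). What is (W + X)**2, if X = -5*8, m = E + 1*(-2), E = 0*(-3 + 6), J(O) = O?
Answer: 1600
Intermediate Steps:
E = 0 (E = 0*3 = 0)
m = -2 (m = 0 + 1*(-2) = 0 - 2 = -2)
X = -40
W = 0 (W = -3 + sqrt(-2 + 11) = -3 + sqrt(9) = -3 + 3 = 0)
(W + X)**2 = (0 - 40)**2 = (-40)**2 = 1600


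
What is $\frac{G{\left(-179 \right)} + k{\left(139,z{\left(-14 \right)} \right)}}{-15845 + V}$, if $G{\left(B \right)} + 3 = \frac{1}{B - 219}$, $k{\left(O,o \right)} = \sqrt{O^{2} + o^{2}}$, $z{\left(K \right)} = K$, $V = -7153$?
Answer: $\frac{1195}{9153204} - \frac{\sqrt{19517}}{22998} \approx -0.005944$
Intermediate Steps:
$G{\left(B \right)} = -3 + \frac{1}{-219 + B}$ ($G{\left(B \right)} = -3 + \frac{1}{B - 219} = -3 + \frac{1}{-219 + B}$)
$\frac{G{\left(-179 \right)} + k{\left(139,z{\left(-14 \right)} \right)}}{-15845 + V} = \frac{\frac{658 - -537}{-219 - 179} + \sqrt{139^{2} + \left(-14\right)^{2}}}{-15845 - 7153} = \frac{\frac{658 + 537}{-398} + \sqrt{19321 + 196}}{-22998} = \left(\left(- \frac{1}{398}\right) 1195 + \sqrt{19517}\right) \left(- \frac{1}{22998}\right) = \left(- \frac{1195}{398} + \sqrt{19517}\right) \left(- \frac{1}{22998}\right) = \frac{1195}{9153204} - \frac{\sqrt{19517}}{22998}$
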